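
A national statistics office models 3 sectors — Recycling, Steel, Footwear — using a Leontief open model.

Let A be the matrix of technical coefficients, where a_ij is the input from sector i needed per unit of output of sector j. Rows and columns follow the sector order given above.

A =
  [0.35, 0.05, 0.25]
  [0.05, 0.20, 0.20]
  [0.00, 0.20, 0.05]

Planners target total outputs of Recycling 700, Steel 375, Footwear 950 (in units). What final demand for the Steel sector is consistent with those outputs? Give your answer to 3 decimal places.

d_S = 75.000

I − A =
  [   0.65    -0.05    -0.25]
  [  -0.05     0.80    -0.20]
  [   0.00    -0.20     0.95]
d = (I − A) x:
  d_R = (+0.65)·700 + (-0.05)·375 + (-0.25)·950 = 198.750
  d_S = (-0.05)·700 + (+0.80)·375 + (-0.20)·950 = 75.000
  d_F = (+0.00)·700 + (-0.20)·375 + (+0.95)·950 = 827.500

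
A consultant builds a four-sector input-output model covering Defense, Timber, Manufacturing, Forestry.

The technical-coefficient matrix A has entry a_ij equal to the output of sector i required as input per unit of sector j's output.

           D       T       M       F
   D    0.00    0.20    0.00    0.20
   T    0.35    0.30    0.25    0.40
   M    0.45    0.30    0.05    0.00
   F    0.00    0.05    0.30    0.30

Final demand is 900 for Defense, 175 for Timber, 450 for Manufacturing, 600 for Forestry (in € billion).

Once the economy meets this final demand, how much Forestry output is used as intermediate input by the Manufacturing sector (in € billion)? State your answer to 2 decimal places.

I − A =
  [   1.00    -0.20     0.00    -0.20]
  [  -0.35     0.70    -0.25    -0.40]
  [  -0.45    -0.30     0.95     0.00]
  [   0.00    -0.05    -0.30     0.70]
Compute the cofactors C_ij = (−1)^(i+j)·(3×3 minor ij) of I−A; the adjugate is their transpose:
adj(I−A) = Cᵀ =
  [ 0.35800   0.16050   0.10350   0.19400]
  [ 0.36550   0.63800   0.31600   0.46900]
  [ 0.28500   0.27750   0.41750   0.24000]
  [ 0.14825   0.16450   0.20150   0.50100]
det(I−A) = Σ_j (I−A)_1j·C_1j = (1.00)(0.35800) + (-0.20)(0.36550) + (0.00)(0.28500) + (-0.20)(0.14825) = 0.25525
(I − A)⁻¹ = adj(I−A) / det(I−A) ≈
  [   1.4025     0.6288     0.4055     0.7600]
  [   1.4319     2.4995     1.2380     1.8374]
  [   1.1166     1.0872     1.6357     0.9403]
  [   0.5808     0.6445     0.7894     1.9628]
First solve x = (I − A)⁻¹ d = adj(I−A)·d / det(I−A); in particular x_M = (0.28500·900 + 0.27750·175 + 0.41750·450 + 0.24000·600) / 0.25525 = 636.9375 / 0.25525 ≈ 2495.3477.
Intermediate flow from F to M: z_FM = a_FM · x_M = 0.30 × 636.9375 / 0.25525 = 191.08125 / 0.25525 ≈ 748.60.

z_FM = 748.60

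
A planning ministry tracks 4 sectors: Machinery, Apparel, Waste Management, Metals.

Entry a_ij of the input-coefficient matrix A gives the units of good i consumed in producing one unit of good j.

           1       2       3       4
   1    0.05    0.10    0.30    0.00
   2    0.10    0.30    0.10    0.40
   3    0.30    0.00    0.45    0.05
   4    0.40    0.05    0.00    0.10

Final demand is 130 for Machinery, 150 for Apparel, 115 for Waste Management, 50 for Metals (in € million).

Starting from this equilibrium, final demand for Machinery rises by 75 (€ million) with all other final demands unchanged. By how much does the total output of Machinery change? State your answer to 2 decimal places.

I − A =
  [   0.95    -0.10    -0.30     0.00]
  [  -0.10     0.70    -0.10    -0.40]
  [  -0.30     0.00     0.55    -0.05]
  [  -0.40    -0.05     0.00     0.90]
Compute the cofactors C_ij = (−1)^(i+j)·(3×3 minor ij) of I−A; the adjugate is their transpose:
adj(I−A) = Cᵀ =
  [ 0.335250   0.050250   0.192000   0.033000]
  [ 0.166500   0.383250   0.160500   0.179250]
  [ 0.197250   0.031375   0.554500   0.044750]
  [ 0.158250   0.043625   0.094250   0.294250]
det(I−A) = Σ_j (I−A)_1j·C_1j = (0.95)(0.335250) + (-0.10)(0.166500) + (-0.30)(0.197250) + (0.00)(0.158250) = 0.2426625
(I − A)⁻¹ = adj(I−A) / det(I−A) ≈
  [   1.3815     0.2071     0.7912     0.1360]
  [   0.6861     1.5794     0.6614     0.7387]
  [   0.8129     0.1293     2.2851     0.1844]
  [   0.6521     0.1798     0.3884     1.2126]
Δx = (I − A)⁻¹ Δd with Δd having +75 in the Machinery component and 0 elsewhere.
So Δx_1 = L_11 · (+75), where L_11 = adj(I−A)_11 / det(I−A) = 0.335250 / 0.2426625.
Δx_1 = 0.335250 × (+75) / 0.2426625 = 25.14375 / 0.2426625 ≈ 103.62.

Δx_1 = 103.62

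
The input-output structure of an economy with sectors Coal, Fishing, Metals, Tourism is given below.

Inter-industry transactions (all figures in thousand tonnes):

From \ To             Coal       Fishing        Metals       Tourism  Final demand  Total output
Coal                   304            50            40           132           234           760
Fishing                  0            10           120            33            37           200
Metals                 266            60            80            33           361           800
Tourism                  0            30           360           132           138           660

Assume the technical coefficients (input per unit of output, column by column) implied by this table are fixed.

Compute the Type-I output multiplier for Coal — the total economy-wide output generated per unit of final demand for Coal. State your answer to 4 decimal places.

Technical coefficients a_ij = z_ij / X_j:
  a_11 = 304/760 = 0.40, a_21 = 0/760 = 0.00, a_31 = 266/760 = 0.35, a_41 = 0/760 = 0.00
  a_12 = 50/200 = 0.25, a_22 = 10/200 = 0.05, a_32 = 60/200 = 0.30, a_42 = 30/200 = 0.15
  a_13 = 40/800 = 0.05, a_23 = 120/800 = 0.15, a_33 = 80/800 = 0.10, a_43 = 360/800 = 0.45
  a_14 = 132/660 = 0.20, a_24 = 33/660 = 0.05, a_34 = 33/660 = 0.05, a_44 = 132/660 = 0.20
I − A =
  [   0.60    -0.25    -0.05    -0.20]
  [   0.00     0.95    -0.15    -0.05]
  [  -0.35    -0.30     0.90    -0.05]
  [   0.00    -0.15    -0.45     0.80]
Compute the cofactors C_ij = (−1)^(i+j)·(3×3 minor ij) of I−A; the adjugate is their transpose:
adj(I−A) = Cᵀ =
  [ 0.612000   0.240750   0.163250   0.178250]
  [ 0.049875   0.373000   0.085500   0.041125]
  [ 0.263375   0.229000   0.451500   0.108375]
  [ 0.157500   0.198750   0.270000   0.456250]
det(I−A) = Σ_j (I−A)_1j·C_1j = (0.60)(0.612000) + (-0.25)(0.049875) + (-0.05)(0.263375) + (-0.20)(0.157500) = 0.3100625
(I − A)⁻¹ = adj(I−A) / det(I−A) ≈
  [   1.97380     0.77646     0.52651     0.57488]
  [   0.16085     1.20298     0.27575     0.13263]
  [   0.84943     0.73856     1.45616     0.34953]
  [   0.50796     0.64100     0.87079     1.47148]
The output multiplier for sector j is the column-j sum of the Leontief inverse (I − A)⁻¹ = adj(I−A) / det(I−A).
Column 1 of adj(I−A): (0.612000, 0.049875, 0.263375, 0.157500); det(I−A) = 0.3100625.
m_1 = (0.612000 + 0.049875 + 0.263375 + 0.157500) / 0.3100625 = 1.08275 / 0.3100625 ≈ 3.4920.

m_1 = 3.4920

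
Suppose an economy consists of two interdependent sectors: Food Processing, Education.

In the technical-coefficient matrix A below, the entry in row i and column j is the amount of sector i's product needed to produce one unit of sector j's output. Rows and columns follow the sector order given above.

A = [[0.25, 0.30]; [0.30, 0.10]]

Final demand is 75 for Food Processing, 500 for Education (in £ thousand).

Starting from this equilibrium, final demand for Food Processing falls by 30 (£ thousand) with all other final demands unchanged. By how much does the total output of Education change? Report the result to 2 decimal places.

Δx_2 = -15.38

I − A =
  [   0.75    -0.30]
  [  -0.30     0.90]
det(I−A) = (0.75)(0.90) − (-0.30)(-0.30) = 0.5850
adj(I−A) = [[0.90, 0.30], [0.30, 0.75]]
(I − A)⁻¹ = adj(I−A) / det(I−A) ≈
  [   1.5385     0.5128]
  [   0.5128     1.2821]
Δx = (I − A)⁻¹ Δd with Δd having -30 in the Food Processing component and 0 elsewhere.
So Δx_2 = L_21 · (-30), where L_21 = adj(I−A)_21 / det(I−A) = 0.30 / 0.5850.
Δx_2 = 0.30 × (-30) / 0.5850 = -9.00 / 0.5850 ≈ -15.38.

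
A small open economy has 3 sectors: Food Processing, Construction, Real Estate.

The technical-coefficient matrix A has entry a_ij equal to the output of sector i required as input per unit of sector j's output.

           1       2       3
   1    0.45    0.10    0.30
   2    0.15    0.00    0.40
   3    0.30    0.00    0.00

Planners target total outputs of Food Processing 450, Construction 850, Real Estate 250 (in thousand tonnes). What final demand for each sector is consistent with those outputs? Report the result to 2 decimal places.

I − A =
  [   0.55    -0.10    -0.30]
  [  -0.15     1.00    -0.40]
  [  -0.30     0.00     1.00]
d = (I − A) x:
  d_1 = (+0.55)·450 + (-0.10)·850 + (-0.30)·250 = 87.50
  d_2 = (-0.15)·450 + (+1.00)·850 + (-0.40)·250 = 682.50
  d_3 = (-0.30)·450 + (+0.00)·850 + (+1.00)·250 = 115.00

d_1 = 87.50, d_2 = 682.50, d_3 = 115.00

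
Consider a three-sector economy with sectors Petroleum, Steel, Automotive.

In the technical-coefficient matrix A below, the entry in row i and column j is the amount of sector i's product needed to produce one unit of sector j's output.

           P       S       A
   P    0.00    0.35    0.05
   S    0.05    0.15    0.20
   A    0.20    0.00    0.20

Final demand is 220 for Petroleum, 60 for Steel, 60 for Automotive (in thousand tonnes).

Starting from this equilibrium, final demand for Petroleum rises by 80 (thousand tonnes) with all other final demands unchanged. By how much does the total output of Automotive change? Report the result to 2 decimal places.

I − A =
  [   1.00    -0.35    -0.05]
  [  -0.05     0.85    -0.20]
  [  -0.20     0.00     0.80]
Cofactors of I−A, C_ij = (−1)^(i+j)·(minor ij) (rows/columns in the sector order above):
  C_11 = (0.85)(0.80) − (-0.20)(0.00) = 0.6800
  C_12 = −[(-0.05)(0.80) − (-0.20)(-0.20)] = 0.0800
  C_13 = (-0.05)(0.00) − (0.85)(-0.20) = 0.1700
  C_21 = −[(-0.35)(0.80) − (-0.05)(0.00)] = 0.2800
  C_22 = (1.00)(0.80) − (-0.05)(-0.20) = 0.7900
  C_23 = −[(1.00)(0.00) − (-0.35)(-0.20)] = 0.0700
  C_31 = (-0.35)(-0.20) − (-0.05)(0.85) = 0.1125
  C_32 = −[(1.00)(-0.20) − (-0.05)(-0.05)] = 0.2025
  C_33 = (1.00)(0.85) − (-0.35)(-0.05) = 0.8325
det(I−A) = Σ_j (I−A)_1j·C_1j = (1.00)(0.6800) + (-0.35)(0.0800) + (-0.05)(0.1700) = 0.6435
adj(I−A) = Cᵀ =
  [ 0.6800   0.2800   0.1125]
  [ 0.0800   0.7900   0.2025]
  [ 0.1700   0.0700   0.8325]
(I − A)⁻¹ = adj(I−A) / det(I−A) ≈
  [   1.0567     0.4351     0.1748]
  [   0.1243     1.2277     0.3147]
  [   0.2642     0.1088     1.2937]
Δx = (I − A)⁻¹ Δd with Δd having +80 in the Petroleum component and 0 elsewhere.
So Δx_A = L_AP · (+80), where L_AP = adj(I−A)_AP / det(I−A) = 0.1700 / 0.6435.
Δx_A = 0.1700 × (+80) / 0.6435 = 13.60 / 0.6435 ≈ 21.13.

Δx_A = 21.13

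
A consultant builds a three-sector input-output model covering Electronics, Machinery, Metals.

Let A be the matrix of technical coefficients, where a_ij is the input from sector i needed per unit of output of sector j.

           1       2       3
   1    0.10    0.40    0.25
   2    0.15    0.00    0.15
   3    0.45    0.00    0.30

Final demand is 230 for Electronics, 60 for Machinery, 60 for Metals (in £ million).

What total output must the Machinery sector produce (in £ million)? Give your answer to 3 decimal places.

I − A =
  [   0.90    -0.40    -0.25]
  [  -0.15     1.00    -0.15]
  [  -0.45     0.00     0.70]
Cofactors of I−A, C_ij = (−1)^(i+j)·(minor ij) (rows/columns in the sector order above):
  C_11 = (1.00)(0.70) − (-0.15)(0.00) = 0.7000
  C_12 = −[(-0.15)(0.70) − (-0.15)(-0.45)] = 0.1725
  C_13 = (-0.15)(0.00) − (1.00)(-0.45) = 0.4500
  C_21 = −[(-0.40)(0.70) − (-0.25)(0.00)] = 0.2800
  C_22 = (0.90)(0.70) − (-0.25)(-0.45) = 0.5175
  C_23 = −[(0.90)(0.00) − (-0.40)(-0.45)] = 0.1800
  C_31 = (-0.40)(-0.15) − (-0.25)(1.00) = 0.3100
  C_32 = −[(0.90)(-0.15) − (-0.25)(-0.15)] = 0.1725
  C_33 = (0.90)(1.00) − (-0.40)(-0.15) = 0.8400
det(I−A) = Σ_j (I−A)_1j·C_1j = (0.90)(0.7000) + (-0.40)(0.1725) + (-0.25)(0.4500) = 0.4485
adj(I−A) = Cᵀ =
  [ 0.7000   0.2800   0.3100]
  [ 0.1725   0.5175   0.1725]
  [ 0.4500   0.1800   0.8400]
(I − A)⁻¹ = adj(I−A) / det(I−A) ≈
  [   1.5608     0.6243     0.6912]
  [   0.3846     1.1538     0.3846]
  [   1.0033     0.4013     1.8729]
x = (I − A)⁻¹ d = adj(I−A)·d / det(I−A), with det(I−A) = 0.4485:
  x_1 = (0.7000·230 + 0.2800·60 + 0.3100·60) / 0.4485 = 196.40 / 0.4485 ≈ 437.904
  x_2 = (0.1725·230 + 0.5175·60 + 0.1725·60) / 0.4485 = 81.075 / 0.4485 ≈ 180.769
  x_3 = (0.4500·230 + 0.1800·60 + 0.8400·60) / 0.4485 = 164.70 / 0.4485 ≈ 367.224

x_2 = 180.769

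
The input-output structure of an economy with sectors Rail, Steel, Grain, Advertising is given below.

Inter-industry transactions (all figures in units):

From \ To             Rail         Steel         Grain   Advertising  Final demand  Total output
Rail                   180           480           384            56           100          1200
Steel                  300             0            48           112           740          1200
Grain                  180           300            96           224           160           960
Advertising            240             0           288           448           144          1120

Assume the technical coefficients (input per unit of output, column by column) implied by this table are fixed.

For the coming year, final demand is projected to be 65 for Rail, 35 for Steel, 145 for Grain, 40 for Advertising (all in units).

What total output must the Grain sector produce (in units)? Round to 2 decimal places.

Technical coefficients a_ij = z_ij / X_j:
  a_11 = 180/1200 = 0.15, a_21 = 300/1200 = 0.25, a_31 = 180/1200 = 0.15, a_41 = 240/1200 = 0.20
  a_12 = 480/1200 = 0.40, a_22 = 0/1200 = 0.00, a_32 = 300/1200 = 0.25, a_42 = 0/1200 = 0.00
  a_13 = 384/960 = 0.40, a_23 = 48/960 = 0.05, a_33 = 96/960 = 0.10, a_43 = 288/960 = 0.30
  a_14 = 56/1120 = 0.05, a_24 = 112/1120 = 0.10, a_34 = 224/1120 = 0.20, a_44 = 448/1120 = 0.40
I − A =
  [   0.85    -0.40    -0.40    -0.05]
  [  -0.25     1.00    -0.05    -0.10]
  [  -0.15    -0.25     0.90    -0.20]
  [  -0.20     0.00    -0.30     0.60]
Compute the cofactors C_ij = (−1)^(i+j)·(3×3 minor ij) of I−A; the adjugate is their transpose:
adj(I−A) = Cᵀ =
  [ 0.465000   0.255750   0.279000   0.174375]
  [ 0.149000   0.344750   0.122250   0.110625]
  [ 0.172500   0.177000   0.432000   0.187875]
  [ 0.241250   0.173750   0.309000   0.576375]
det(I−A) = Σ_j (I−A)_1j·C_1j = (0.85)(0.465000) + (-0.40)(0.149000) + (-0.40)(0.172500) + (-0.05)(0.241250) = 0.2545875
(I − A)⁻¹ = adj(I−A) / det(I−A) ≈
  [   1.8265     1.0046     1.0959     0.6849]
  [   0.5853     1.3542     0.4802     0.4345]
  [   0.6776     0.6952     1.6969     0.7380]
  [   0.9476     0.6825     1.2137     2.2640]
x = (I − A)⁻¹ d = adj(I−A)·d / det(I−A), with det(I−A) = 0.2545875:
  x_1 = (0.465000·65 + 0.255750·35 + 0.279000·145 + 0.174375·40) / 0.2545875 = 86.60625 / 0.2545875 ≈ 340.18
  x_2 = (0.149000·65 + 0.344750·35 + 0.122250·145 + 0.110625·40) / 0.2545875 = 43.9025 / 0.2545875 ≈ 172.45
  x_3 = (0.172500·65 + 0.177000·35 + 0.432000·145 + 0.187875·40) / 0.2545875 = 87.5625 / 0.2545875 ≈ 343.94
  x_4 = (0.241250·65 + 0.173750·35 + 0.309000·145 + 0.576375·40) / 0.2545875 = 89.6225 / 0.2545875 ≈ 352.03

x_3 = 343.94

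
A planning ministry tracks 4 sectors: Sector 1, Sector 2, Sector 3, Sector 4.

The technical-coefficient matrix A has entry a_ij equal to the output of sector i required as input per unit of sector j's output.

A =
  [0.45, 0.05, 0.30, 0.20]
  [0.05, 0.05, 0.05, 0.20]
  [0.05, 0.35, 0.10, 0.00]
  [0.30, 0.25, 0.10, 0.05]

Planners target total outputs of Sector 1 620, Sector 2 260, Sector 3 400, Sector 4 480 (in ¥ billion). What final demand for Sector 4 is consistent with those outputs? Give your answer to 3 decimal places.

d_4 = 165.000

I − A =
  [   0.55    -0.05    -0.30    -0.20]
  [  -0.05     0.95    -0.05    -0.20]
  [  -0.05    -0.35     0.90     0.00]
  [  -0.30    -0.25    -0.10     0.95]
d = (I − A) x:
  d_1 = (+0.55)·620 + (-0.05)·260 + (-0.30)·400 + (-0.20)·480 = 112.000
  d_2 = (-0.05)·620 + (+0.95)·260 + (-0.05)·400 + (-0.20)·480 = 100.000
  d_3 = (-0.05)·620 + (-0.35)·260 + (+0.90)·400 + (+0.00)·480 = 238.000
  d_4 = (-0.30)·620 + (-0.25)·260 + (-0.10)·400 + (+0.95)·480 = 165.000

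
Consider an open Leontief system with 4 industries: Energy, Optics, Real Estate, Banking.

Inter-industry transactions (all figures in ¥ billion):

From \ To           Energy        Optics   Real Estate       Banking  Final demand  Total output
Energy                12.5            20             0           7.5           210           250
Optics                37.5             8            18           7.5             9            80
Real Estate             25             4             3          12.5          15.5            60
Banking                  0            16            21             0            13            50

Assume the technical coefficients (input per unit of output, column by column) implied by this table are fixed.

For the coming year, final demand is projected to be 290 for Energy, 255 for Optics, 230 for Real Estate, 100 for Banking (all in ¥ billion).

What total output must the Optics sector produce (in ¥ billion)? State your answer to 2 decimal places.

Technical coefficients a_ij = z_ij / X_j:
  a_11 = 12.5/250 = 0.05, a_21 = 37.5/250 = 0.15, a_31 = 25/250 = 0.10, a_41 = 0/250 = 0.00
  a_12 = 20/80 = 0.25, a_22 = 8/80 = 0.10, a_32 = 4/80 = 0.05, a_42 = 16/80 = 0.20
  a_13 = 0/60 = 0.00, a_23 = 18/60 = 0.30, a_33 = 3/60 = 0.05, a_43 = 21/60 = 0.35
  a_14 = 7.5/50 = 0.15, a_24 = 7.5/50 = 0.15, a_34 = 12.5/50 = 0.25, a_44 = 0/50 = 0.00
I − A =
  [   0.95    -0.25     0.00    -0.15]
  [  -0.15     0.90    -0.30    -0.15]
  [  -0.10    -0.05     0.95    -0.25]
  [   0.00    -0.20    -0.35     1.00]
Compute the cofactors C_ij = (−1)^(i+j)·(3×3 minor ij) of I−A; the adjugate is their transpose:
adj(I−A) = Cᵀ =
  [ 0.715125   0.246750   0.144375   0.180375]
  [ 0.164625   0.814125   0.342750   0.232500]
  [ 0.102000   0.123000   0.784500   0.229875]
  [ 0.068625   0.205875   0.343125   0.754875]
det(I−A) = Σ_j (I−A)_1j·C_1j = (0.95)(0.715125) + (-0.25)(0.164625) + (0.00)(0.102000) + (-0.15)(0.068625) = 0.62791875
(I − A)⁻¹ = adj(I−A) / det(I−A) ≈
  [   1.1389     0.3930     0.2299     0.2873]
  [   0.2622     1.2965     0.5459     0.3703]
  [   0.1624     0.1959     1.2494     0.3661]
  [   0.1093     0.3279     0.5464     1.2022]
x = (I − A)⁻¹ d = adj(I−A)·d / det(I−A), with det(I−A) = 0.62791875:
  x_1 = (0.715125·290 + 0.246750·255 + 0.144375·230 + 0.180375·100) / 0.62791875 = 321.55125 / 0.62791875 ≈ 512.09
  x_2 = (0.164625·290 + 0.814125·255 + 0.342750·230 + 0.232500·100) / 0.62791875 = 357.425625 / 0.62791875 ≈ 569.22
  x_3 = (0.102000·290 + 0.123000·255 + 0.784500·230 + 0.229875·100) / 0.62791875 = 264.3675 / 0.62791875 ≈ 421.02
  x_4 = (0.068625·290 + 0.205875·255 + 0.343125·230 + 0.754875·100) / 0.62791875 = 226.805625 / 0.62791875 ≈ 361.20

x_2 = 569.22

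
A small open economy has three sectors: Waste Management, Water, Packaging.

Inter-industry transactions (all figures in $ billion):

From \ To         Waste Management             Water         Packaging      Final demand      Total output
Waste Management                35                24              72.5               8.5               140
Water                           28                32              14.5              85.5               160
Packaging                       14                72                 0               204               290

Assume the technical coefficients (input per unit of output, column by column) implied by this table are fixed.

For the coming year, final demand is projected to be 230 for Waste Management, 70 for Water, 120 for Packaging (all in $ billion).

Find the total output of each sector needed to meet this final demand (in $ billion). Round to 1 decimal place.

Technical coefficients a_ij = z_ij / X_j:
  a_11 = 35/140 = 0.25, a_21 = 28/140 = 0.20, a_31 = 14/140 = 0.10
  a_12 = 24/160 = 0.15, a_22 = 32/160 = 0.20, a_32 = 72/160 = 0.45
  a_13 = 72.5/290 = 0.25, a_23 = 14.5/290 = 0.05, a_33 = 0/290 = 0.00
I − A =
  [   0.75    -0.15    -0.25]
  [  -0.20     0.80    -0.05]
  [  -0.10    -0.45     1.00]
Cofactors of I−A, C_ij = (−1)^(i+j)·(minor ij) (rows/columns in the sector order above):
  C_11 = (0.80)(1.00) − (-0.05)(-0.45) = 0.7775
  C_12 = −[(-0.20)(1.00) − (-0.05)(-0.10)] = 0.2050
  C_13 = (-0.20)(-0.45) − (0.80)(-0.10) = 0.1700
  C_21 = −[(-0.15)(1.00) − (-0.25)(-0.45)] = 0.2625
  C_22 = (0.75)(1.00) − (-0.25)(-0.10) = 0.7250
  C_23 = −[(0.75)(-0.45) − (-0.15)(-0.10)] = 0.3525
  C_31 = (-0.15)(-0.05) − (-0.25)(0.80) = 0.2075
  C_32 = −[(0.75)(-0.05) − (-0.25)(-0.20)] = 0.0875
  C_33 = (0.75)(0.80) − (-0.15)(-0.20) = 0.5700
det(I−A) = Σ_j (I−A)_1j·C_1j = (0.75)(0.7775) + (-0.15)(0.2050) + (-0.25)(0.1700) = 0.509875
adj(I−A) = Cᵀ =
  [ 0.7775   0.2625   0.2075]
  [ 0.2050   0.7250   0.0875]
  [ 0.1700   0.3525   0.5700]
(I − A)⁻¹ = adj(I−A) / det(I−A) ≈
  [   1.5249     0.5148     0.4070]
  [   0.4021     1.4219     0.1716]
  [   0.3334     0.6913     1.1179]
x = (I − A)⁻¹ d = adj(I−A)·d / det(I−A), with det(I−A) = 0.509875:
  x_1 = (0.7775·230 + 0.2625·70 + 0.2075·120) / 0.509875 = 222.10 / 0.509875 ≈ 435.6
  x_2 = (0.2050·230 + 0.7250·70 + 0.0875·120) / 0.509875 = 108.40 / 0.509875 ≈ 212.6
  x_3 = (0.1700·230 + 0.3525·70 + 0.5700·120) / 0.509875 = 132.175 / 0.509875 ≈ 259.2

x_1 = 435.6, x_2 = 212.6, x_3 = 259.2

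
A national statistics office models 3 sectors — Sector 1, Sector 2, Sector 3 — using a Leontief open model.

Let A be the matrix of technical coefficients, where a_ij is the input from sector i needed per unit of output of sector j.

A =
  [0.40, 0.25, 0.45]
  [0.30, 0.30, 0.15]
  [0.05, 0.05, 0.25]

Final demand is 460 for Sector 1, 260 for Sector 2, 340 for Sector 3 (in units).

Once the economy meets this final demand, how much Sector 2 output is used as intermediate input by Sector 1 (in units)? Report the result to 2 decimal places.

z_21 = 538.34

I − A =
  [   0.60    -0.25    -0.45]
  [  -0.30     0.70    -0.15]
  [  -0.05    -0.05     0.75]
Cofactors of I−A, C_ij = (−1)^(i+j)·(minor ij) (rows/columns in the sector order above):
  C_11 = (0.70)(0.75) − (-0.15)(-0.05) = 0.5175
  C_12 = −[(-0.30)(0.75) − (-0.15)(-0.05)] = 0.2325
  C_13 = (-0.30)(-0.05) − (0.70)(-0.05) = 0.0500
  C_21 = −[(-0.25)(0.75) − (-0.45)(-0.05)] = 0.2100
  C_22 = (0.60)(0.75) − (-0.45)(-0.05) = 0.4275
  C_23 = −[(0.60)(-0.05) − (-0.25)(-0.05)] = 0.0425
  C_31 = (-0.25)(-0.15) − (-0.45)(0.70) = 0.3525
  C_32 = −[(0.60)(-0.15) − (-0.45)(-0.30)] = 0.2250
  C_33 = (0.60)(0.70) − (-0.25)(-0.30) = 0.3450
det(I−A) = Σ_j (I−A)_1j·C_1j = (0.60)(0.5175) + (-0.25)(0.2325) + (-0.45)(0.0500) = 0.229875
adj(I−A) = Cᵀ =
  [ 0.5175   0.2100   0.3525]
  [ 0.2325   0.4275   0.2250]
  [ 0.0500   0.0425   0.3450]
(I − A)⁻¹ = adj(I−A) / det(I−A) ≈
  [   2.2512     0.9135     1.5334]
  [   1.0114     1.8597     0.9788]
  [   0.2175     0.1849     1.5008]
First solve x = (I − A)⁻¹ d = adj(I−A)·d / det(I−A); in particular x_1 = (0.5175·460 + 0.2100·260 + 0.3525·340) / 0.229875 = 412.50 / 0.229875 ≈ 1794.4535.
Intermediate flow from 2 to 1: z_21 = a_21 · x_1 = 0.30 × 412.50 / 0.229875 = 123.75 / 0.229875 ≈ 538.34.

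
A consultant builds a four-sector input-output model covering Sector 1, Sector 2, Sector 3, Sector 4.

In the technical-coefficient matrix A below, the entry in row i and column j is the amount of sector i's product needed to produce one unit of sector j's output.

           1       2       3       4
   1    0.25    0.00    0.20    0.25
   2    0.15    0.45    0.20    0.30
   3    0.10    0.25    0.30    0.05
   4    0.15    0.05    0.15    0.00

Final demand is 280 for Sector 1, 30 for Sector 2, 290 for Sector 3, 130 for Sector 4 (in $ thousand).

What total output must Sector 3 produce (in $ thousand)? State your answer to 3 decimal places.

x_3 = 821.530

I − A =
  [   0.75     0.00    -0.20    -0.25]
  [  -0.15     0.55    -0.20    -0.30]
  [  -0.10    -0.25     0.70    -0.05]
  [  -0.15    -0.05    -0.15     1.00]
Compute the cofactors C_ij = (−1)^(i+j)·(3×3 minor ij) of I−A; the adjugate is their transpose:
adj(I−A) = Cᵀ =
  [ 0.308625   0.068625   0.130125   0.104250]
  [ 0.161375   0.467875   0.220875   0.191750]
  [ 0.106750   0.181250   0.378750   0.100000]
  [ 0.070375   0.060875   0.087375   0.232750]
det(I−A) = Σ_j (I−A)_1j·C_1j = (0.75)(0.308625) + (0.00)(0.161375) + (-0.20)(0.106750) + (-0.25)(0.070375) = 0.192525
(I − A)⁻¹ = adj(I−A) / det(I−A) ≈
  [   1.6030     0.3564     0.6759     0.5415]
  [   0.8382     2.4302     1.1473     0.9960]
  [   0.5545     0.9414     1.9673     0.5194]
  [   0.3655     0.3162     0.4538     1.2089]
x = (I − A)⁻¹ d = adj(I−A)·d / det(I−A), with det(I−A) = 0.192525:
  x_1 = (0.308625·280 + 0.068625·30 + 0.130125·290 + 0.104250·130) / 0.192525 = 139.7625 / 0.192525 ≈ 725.945
  x_2 = (0.161375·280 + 0.467875·30 + 0.220875·290 + 0.191750·130) / 0.192525 = 148.2025 / 0.192525 ≈ 769.783
  x_3 = (0.106750·280 + 0.181250·30 + 0.378750·290 + 0.100000·130) / 0.192525 = 158.165 / 0.192525 ≈ 821.530
  x_4 = (0.070375·280 + 0.060875·30 + 0.087375·290 + 0.232750·130) / 0.192525 = 77.1275 / 0.192525 ≈ 400.610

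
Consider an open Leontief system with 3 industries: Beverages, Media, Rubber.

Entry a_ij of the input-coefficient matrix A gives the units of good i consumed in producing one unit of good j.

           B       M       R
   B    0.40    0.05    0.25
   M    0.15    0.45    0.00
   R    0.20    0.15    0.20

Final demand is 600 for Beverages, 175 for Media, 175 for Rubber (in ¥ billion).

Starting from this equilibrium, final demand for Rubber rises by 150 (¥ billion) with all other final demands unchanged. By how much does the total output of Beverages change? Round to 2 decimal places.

Δx_B = 91.72

I − A =
  [   0.60    -0.05    -0.25]
  [  -0.15     0.55     0.00]
  [  -0.20    -0.15     0.80]
Cofactors of I−A, C_ij = (−1)^(i+j)·(minor ij) (rows/columns in the sector order above):
  C_11 = (0.55)(0.80) − (0.00)(-0.15) = 0.4400
  C_12 = −[(-0.15)(0.80) − (0.00)(-0.20)] = 0.1200
  C_13 = (-0.15)(-0.15) − (0.55)(-0.20) = 0.1325
  C_21 = −[(-0.05)(0.80) − (-0.25)(-0.15)] = 0.0775
  C_22 = (0.60)(0.80) − (-0.25)(-0.20) = 0.4300
  C_23 = −[(0.60)(-0.15) − (-0.05)(-0.20)] = 0.1000
  C_31 = (-0.05)(0.00) − (-0.25)(0.55) = 0.1375
  C_32 = −[(0.60)(0.00) − (-0.25)(-0.15)] = 0.0375
  C_33 = (0.60)(0.55) − (-0.05)(-0.15) = 0.3225
det(I−A) = Σ_j (I−A)_1j·C_1j = (0.60)(0.4400) + (-0.05)(0.1200) + (-0.25)(0.1325) = 0.224875
adj(I−A) = Cᵀ =
  [ 0.4400   0.0775   0.1375]
  [ 0.1200   0.4300   0.0375]
  [ 0.1325   0.1000   0.3225]
(I − A)⁻¹ = adj(I−A) / det(I−A) ≈
  [   1.9566     0.3446     0.6115]
  [   0.5336     1.9122     0.1668]
  [   0.5892     0.4447     1.4341]
Δx = (I − A)⁻¹ Δd with Δd having +150 in the Rubber component and 0 elsewhere.
So Δx_B = L_BR · (+150), where L_BR = adj(I−A)_BR / det(I−A) = 0.1375 / 0.224875.
Δx_B = 0.1375 × (+150) / 0.224875 = 20.625 / 0.224875 ≈ 91.72.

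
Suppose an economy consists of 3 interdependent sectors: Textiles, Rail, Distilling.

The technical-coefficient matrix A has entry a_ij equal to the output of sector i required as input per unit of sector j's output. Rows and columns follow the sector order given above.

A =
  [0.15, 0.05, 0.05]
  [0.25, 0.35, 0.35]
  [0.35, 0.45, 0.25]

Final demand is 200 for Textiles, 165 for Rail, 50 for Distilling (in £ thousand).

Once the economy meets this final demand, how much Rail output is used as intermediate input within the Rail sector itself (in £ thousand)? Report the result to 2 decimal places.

z_22 = 253.75

I − A =
  [   0.85    -0.05    -0.05]
  [  -0.25     0.65    -0.35]
  [  -0.35    -0.45     0.75]
Cofactors of I−A, C_ij = (−1)^(i+j)·(minor ij) (rows/columns in the sector order above):
  C_11 = (0.65)(0.75) − (-0.35)(-0.45) = 0.3300
  C_12 = −[(-0.25)(0.75) − (-0.35)(-0.35)] = 0.3100
  C_13 = (-0.25)(-0.45) − (0.65)(-0.35) = 0.3400
  C_21 = −[(-0.05)(0.75) − (-0.05)(-0.45)] = 0.0600
  C_22 = (0.85)(0.75) − (-0.05)(-0.35) = 0.6200
  C_23 = −[(0.85)(-0.45) − (-0.05)(-0.35)] = 0.4000
  C_31 = (-0.05)(-0.35) − (-0.05)(0.65) = 0.0500
  C_32 = −[(0.85)(-0.35) − (-0.05)(-0.25)] = 0.3100
  C_33 = (0.85)(0.65) − (-0.05)(-0.25) = 0.5400
det(I−A) = Σ_j (I−A)_1j·C_1j = (0.85)(0.3300) + (-0.05)(0.3100) + (-0.05)(0.3400) = 0.2480
adj(I−A) = Cᵀ =
  [ 0.3300   0.0600   0.0500]
  [ 0.3100   0.6200   0.3100]
  [ 0.3400   0.4000   0.5400]
(I − A)⁻¹ = adj(I−A) / det(I−A) ≈
  [   1.3306     0.2419     0.2016]
  [   1.2500     2.5000     1.2500]
  [   1.3710     1.6129     2.1774]
First solve x = (I − A)⁻¹ d = adj(I−A)·d / det(I−A); in particular x_2 = (0.3100·200 + 0.6200·165 + 0.3100·50) / 0.2480 = 179.80 / 0.2480 = 725.0000.
Intermediate flow from 2 to 2: z_22 = a_22 · x_2 = 0.35 × 179.80 / 0.2480 = 62.93 / 0.2480 = 253.75.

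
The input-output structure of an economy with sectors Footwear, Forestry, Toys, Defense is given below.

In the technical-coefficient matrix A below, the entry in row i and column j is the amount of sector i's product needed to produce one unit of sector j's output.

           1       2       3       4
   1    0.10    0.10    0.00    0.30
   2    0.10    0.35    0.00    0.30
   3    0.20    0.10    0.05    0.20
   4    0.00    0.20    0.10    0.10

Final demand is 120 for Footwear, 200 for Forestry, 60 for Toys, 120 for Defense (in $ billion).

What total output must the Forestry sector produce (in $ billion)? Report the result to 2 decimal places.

x_2 = 471.19

I − A =
  [   0.90    -0.10     0.00    -0.30]
  [  -0.10     0.65     0.00    -0.30]
  [  -0.20    -0.10     0.95    -0.20]
  [   0.00    -0.20    -0.10     0.90]
Compute the cofactors C_ij = (−1)^(i+j)·(3×3 minor ij) of I−A; the adjugate is their transpose:
adj(I−A) = Cᵀ =
  [ 0.48275   0.14350   0.02250   0.21375]
  [ 0.08950   0.74550   0.03000   0.28500]
  [ 0.11800   0.14700   0.45750   0.19000]
  [ 0.03300   0.18200   0.05750   0.54625]
det(I−A) = Σ_j (I−A)_1j·C_1j = (0.90)(0.48275) + (-0.10)(0.08950) + (0.00)(0.11800) + (-0.30)(0.03300) = 0.415625
(I − A)⁻¹ = adj(I−A) / det(I−A) ≈
  [   1.1615     0.3453     0.0541     0.5143]
  [   0.2153     1.7937     0.0722     0.6857]
  [   0.2839     0.3537     1.1008     0.4571]
  [   0.0794     0.4379     0.1383     1.3143]
x = (I − A)⁻¹ d = adj(I−A)·d / det(I−A), with det(I−A) = 0.415625:
  x_1 = (0.48275·120 + 0.14350·200 + 0.02250·60 + 0.21375·120) / 0.415625 = 113.63 / 0.415625 ≈ 273.40
  x_2 = (0.08950·120 + 0.74550·200 + 0.03000·60 + 0.28500·120) / 0.415625 = 195.84 / 0.415625 ≈ 471.19
  x_3 = (0.11800·120 + 0.14700·200 + 0.45750·60 + 0.19000·120) / 0.415625 = 93.81 / 0.415625 ≈ 225.71
  x_4 = (0.03300·120 + 0.18200·200 + 0.05750·60 + 0.54625·120) / 0.415625 = 109.36 / 0.415625 ≈ 263.12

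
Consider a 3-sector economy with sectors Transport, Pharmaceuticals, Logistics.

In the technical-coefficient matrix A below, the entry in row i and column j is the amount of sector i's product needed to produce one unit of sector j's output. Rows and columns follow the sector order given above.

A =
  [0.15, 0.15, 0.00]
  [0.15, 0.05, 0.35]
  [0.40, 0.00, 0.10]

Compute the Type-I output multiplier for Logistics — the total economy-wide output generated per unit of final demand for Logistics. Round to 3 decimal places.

I − A =
  [   0.85    -0.15     0.00]
  [  -0.15     0.95    -0.35]
  [  -0.40     0.00     0.90]
Cofactors of I−A, C_ij = (−1)^(i+j)·(minor ij) (rows/columns in the sector order above):
  C_11 = (0.95)(0.90) − (-0.35)(0.00) = 0.8550
  C_12 = −[(-0.15)(0.90) − (-0.35)(-0.40)] = 0.2750
  C_13 = (-0.15)(0.00) − (0.95)(-0.40) = 0.3800
  C_21 = −[(-0.15)(0.90) − (0.00)(0.00)] = 0.1350
  C_22 = (0.85)(0.90) − (0.00)(-0.40) = 0.7650
  C_23 = −[(0.85)(0.00) − (-0.15)(-0.40)] = 0.0600
  C_31 = (-0.15)(-0.35) − (0.00)(0.95) = 0.0525
  C_32 = −[(0.85)(-0.35) − (0.00)(-0.15)] = 0.2975
  C_33 = (0.85)(0.95) − (-0.15)(-0.15) = 0.7850
det(I−A) = Σ_j (I−A)_1j·C_1j = (0.85)(0.8550) + (-0.15)(0.2750) + (0.00)(0.3800) = 0.6855
adj(I−A) = Cᵀ =
  [ 0.8550   0.1350   0.0525]
  [ 0.2750   0.7650   0.2975]
  [ 0.3800   0.0600   0.7850]
(I − A)⁻¹ = adj(I−A) / det(I−A) ≈
  [   1.2473     0.1969     0.0766]
  [   0.4012     1.1160     0.4340]
  [   0.5543     0.0875     1.1451]
The output multiplier for sector j is the column-j sum of the Leontief inverse (I − A)⁻¹ = adj(I−A) / det(I−A).
Column 3 of adj(I−A): (0.0525, 0.2975, 0.7850); det(I−A) = 0.6855.
m_3 = (0.0525 + 0.2975 + 0.7850) / 0.6855 = 1.135 / 0.6855 ≈ 1.656.

m_3 = 1.656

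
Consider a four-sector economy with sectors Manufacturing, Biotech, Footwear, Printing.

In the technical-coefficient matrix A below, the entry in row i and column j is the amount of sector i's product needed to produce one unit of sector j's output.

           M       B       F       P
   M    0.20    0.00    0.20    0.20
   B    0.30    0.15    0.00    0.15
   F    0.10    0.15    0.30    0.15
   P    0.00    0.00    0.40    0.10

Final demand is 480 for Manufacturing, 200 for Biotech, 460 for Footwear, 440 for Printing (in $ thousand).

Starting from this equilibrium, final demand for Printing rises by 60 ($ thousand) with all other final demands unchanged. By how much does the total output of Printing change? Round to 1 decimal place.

I − A =
  [   0.80     0.00    -0.20    -0.20]
  [  -0.30     0.85     0.00    -0.15]
  [  -0.10    -0.15     0.70    -0.15]
  [   0.00     0.00    -0.40     0.90]
Compute the cofactors C_ij = (−1)^(i+j)·(3×3 minor ij) of I−A; the adjugate is their transpose:
adj(I−A) = Cᵀ =
  [ 0.4755   0.0390   0.2210   0.1490]
  [ 0.1770   0.4300   0.1260   0.1320]
  [ 0.1170   0.1080   0.6120   0.1460]
  [ 0.0520   0.0480   0.2720   0.4500]
det(I−A) = Σ_j (I−A)_1j·C_1j = (0.80)(0.4755) + (0.00)(0.1770) + (-0.20)(0.1170) + (-0.20)(0.0520) = 0.3466
(I − A)⁻¹ = adj(I−A) / det(I−A) ≈
  [   1.3719     0.1125     0.6376     0.4299]
  [   0.5107     1.2406     0.3635     0.3808]
  [   0.3376     0.3116     1.7657     0.4212]
  [   0.1500     0.1385     0.7848     1.2983]
Δx = (I − A)⁻¹ Δd with Δd having +60 in the Printing component and 0 elsewhere.
So Δx_P = L_PP · (+60), where L_PP = adj(I−A)_PP / det(I−A) = 0.4500 / 0.3466.
Δx_P = 0.4500 × (+60) / 0.3466 = 27.00 / 0.3466 ≈ 77.9.

Δx_P = 77.9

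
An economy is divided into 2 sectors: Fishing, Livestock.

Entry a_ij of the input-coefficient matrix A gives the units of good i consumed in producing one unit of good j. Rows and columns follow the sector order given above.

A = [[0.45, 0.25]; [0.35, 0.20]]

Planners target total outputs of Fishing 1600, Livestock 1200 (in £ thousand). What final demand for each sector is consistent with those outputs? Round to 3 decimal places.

d_1 = 580.000, d_2 = 400.000

I − A =
  [   0.55    -0.25]
  [  -0.35     0.80]
d = (I − A) x:
  d_1 = (+0.55)·1600 + (-0.25)·1200 = 580.000
  d_2 = (-0.35)·1600 + (+0.80)·1200 = 400.000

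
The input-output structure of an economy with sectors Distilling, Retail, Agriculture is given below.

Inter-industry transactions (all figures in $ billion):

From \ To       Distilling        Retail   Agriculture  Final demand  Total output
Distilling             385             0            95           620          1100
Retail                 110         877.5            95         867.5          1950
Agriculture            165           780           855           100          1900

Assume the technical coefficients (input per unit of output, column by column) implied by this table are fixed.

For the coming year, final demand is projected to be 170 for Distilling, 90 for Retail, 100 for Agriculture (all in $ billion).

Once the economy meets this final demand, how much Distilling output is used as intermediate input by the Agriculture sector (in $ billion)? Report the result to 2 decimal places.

Technical coefficients a_ij = z_ij / X_j:
  a_DD = 385/1100 = 0.35, a_RD = 110/1100 = 0.10, a_AD = 165/1100 = 0.15
  a_DR = 0/1950 = 0.00, a_RR = 877.5/1950 = 0.45, a_AR = 780/1950 = 0.40
  a_DA = 95/1900 = 0.05, a_RA = 95/1900 = 0.05, a_AA = 855/1900 = 0.45
I − A =
  [   0.65     0.00    -0.05]
  [  -0.10     0.55    -0.05]
  [  -0.15    -0.40     0.55]
Cofactors of I−A, C_ij = (−1)^(i+j)·(minor ij) (rows/columns in the sector order above):
  C_11 = (0.55)(0.55) − (-0.05)(-0.40) = 0.2825
  C_12 = −[(-0.10)(0.55) − (-0.05)(-0.15)] = 0.0625
  C_13 = (-0.10)(-0.40) − (0.55)(-0.15) = 0.1225
  C_21 = −[(0.00)(0.55) − (-0.05)(-0.40)] = 0.0200
  C_22 = (0.65)(0.55) − (-0.05)(-0.15) = 0.3500
  C_23 = −[(0.65)(-0.40) − (0.00)(-0.15)] = 0.2600
  C_31 = (0.00)(-0.05) − (-0.05)(0.55) = 0.0275
  C_32 = −[(0.65)(-0.05) − (-0.05)(-0.10)] = 0.0375
  C_33 = (0.65)(0.55) − (0.00)(-0.10) = 0.3575
det(I−A) = Σ_j (I−A)_1j·C_1j = (0.65)(0.2825) + (0.00)(0.0625) + (-0.05)(0.1225) = 0.1775
adj(I−A) = Cᵀ =
  [ 0.2825   0.0200   0.0275]
  [ 0.0625   0.3500   0.0375]
  [ 0.1225   0.2600   0.3575]
(I − A)⁻¹ = adj(I−A) / det(I−A) ≈
  [   1.5915     0.1127     0.1549]
  [   0.3521     1.9718     0.2113]
  [   0.6901     1.4648     2.0141]
First solve x = (I − A)⁻¹ d = adj(I−A)·d / det(I−A); in particular x_A = (0.1225·170 + 0.2600·90 + 0.3575·100) / 0.1775 = 79.975 / 0.1775 ≈ 450.5634.
Intermediate flow from D to A: z_DA = a_DA · x_A = 0.05 × 79.975 / 0.1775 = 3.99875 / 0.1775 ≈ 22.53.

z_DA = 22.53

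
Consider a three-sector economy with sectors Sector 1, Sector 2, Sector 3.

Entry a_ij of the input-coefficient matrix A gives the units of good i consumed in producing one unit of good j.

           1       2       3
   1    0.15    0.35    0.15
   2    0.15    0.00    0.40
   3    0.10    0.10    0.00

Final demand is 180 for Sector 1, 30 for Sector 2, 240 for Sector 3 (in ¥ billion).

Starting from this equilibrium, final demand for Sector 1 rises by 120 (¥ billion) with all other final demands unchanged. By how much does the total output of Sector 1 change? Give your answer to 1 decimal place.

Δx_1 = 157.3

I − A =
  [   0.85    -0.35    -0.15]
  [  -0.15     1.00    -0.40]
  [  -0.10    -0.10     1.00]
Cofactors of I−A, C_ij = (−1)^(i+j)·(minor ij) (rows/columns in the sector order above):
  C_11 = (1.00)(1.00) − (-0.40)(-0.10) = 0.9600
  C_12 = −[(-0.15)(1.00) − (-0.40)(-0.10)] = 0.1900
  C_13 = (-0.15)(-0.10) − (1.00)(-0.10) = 0.1150
  C_21 = −[(-0.35)(1.00) − (-0.15)(-0.10)] = 0.3650
  C_22 = (0.85)(1.00) − (-0.15)(-0.10) = 0.8350
  C_23 = −[(0.85)(-0.10) − (-0.35)(-0.10)] = 0.1200
  C_31 = (-0.35)(-0.40) − (-0.15)(1.00) = 0.2900
  C_32 = −[(0.85)(-0.40) − (-0.15)(-0.15)] = 0.3625
  C_33 = (0.85)(1.00) − (-0.35)(-0.15) = 0.7975
det(I−A) = Σ_j (I−A)_1j·C_1j = (0.85)(0.9600) + (-0.35)(0.1900) + (-0.15)(0.1150) = 0.73225
adj(I−A) = Cᵀ =
  [ 0.9600   0.3650   0.2900]
  [ 0.1900   0.8350   0.3625]
  [ 0.1150   0.1200   0.7975]
(I − A)⁻¹ = adj(I−A) / det(I−A) ≈
  [   1.3110     0.4985     0.3960]
  [   0.2595     1.1403     0.4950]
  [   0.1571     0.1639     1.0891]
Δx = (I − A)⁻¹ Δd with Δd having +120 in the Sector 1 component and 0 elsewhere.
So Δx_1 = L_11 · (+120), where L_11 = adj(I−A)_11 / det(I−A) = 0.9600 / 0.73225.
Δx_1 = 0.9600 × (+120) / 0.73225 = 115.20 / 0.73225 ≈ 157.3.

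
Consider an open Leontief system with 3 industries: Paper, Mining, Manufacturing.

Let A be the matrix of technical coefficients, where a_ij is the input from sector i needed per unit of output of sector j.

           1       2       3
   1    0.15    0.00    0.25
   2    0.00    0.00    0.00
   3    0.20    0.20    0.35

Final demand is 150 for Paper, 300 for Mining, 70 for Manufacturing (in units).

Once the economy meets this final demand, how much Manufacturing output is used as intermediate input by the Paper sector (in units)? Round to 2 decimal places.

z_31 = 51.74

I − A =
  [   0.85     0.00    -0.25]
  [   0.00     1.00     0.00]
  [  -0.20    -0.20     0.65]
Cofactors of I−A, C_ij = (−1)^(i+j)·(minor ij) (rows/columns in the sector order above):
  C_11 = (1.00)(0.65) − (0.00)(-0.20) = 0.6500
  C_12 = −[(0.00)(0.65) − (0.00)(-0.20)] = 0.0000
  C_13 = (0.00)(-0.20) − (1.00)(-0.20) = 0.2000
  C_21 = −[(0.00)(0.65) − (-0.25)(-0.20)] = 0.0500
  C_22 = (0.85)(0.65) − (-0.25)(-0.20) = 0.5025
  C_23 = −[(0.85)(-0.20) − (0.00)(-0.20)] = 0.1700
  C_31 = (0.00)(0.00) − (-0.25)(1.00) = 0.2500
  C_32 = −[(0.85)(0.00) − (-0.25)(0.00)] = 0.0000
  C_33 = (0.85)(1.00) − (0.00)(0.00) = 0.8500
det(I−A) = Σ_j (I−A)_1j·C_1j = (0.85)(0.6500) + (0.00)(0.0000) + (-0.25)(0.2000) = 0.5025
adj(I−A) = Cᵀ =
  [ 0.6500   0.0500   0.2500]
  [ 0.0000   0.5025   0.0000]
  [ 0.2000   0.1700   0.8500]
(I − A)⁻¹ = adj(I−A) / det(I−A) ≈
  [   1.2935     0.0995     0.4975]
  [   0.0000     1.0000     0.0000]
  [   0.3980     0.3383     1.6915]
First solve x = (I − A)⁻¹ d = adj(I−A)·d / det(I−A); in particular x_1 = (0.6500·150 + 0.0500·300 + 0.2500·70) / 0.5025 = 130.00 / 0.5025 ≈ 258.7065.
Intermediate flow from 3 to 1: z_31 = a_31 · x_1 = 0.20 × 130.00 / 0.5025 = 26.00 / 0.5025 ≈ 51.74.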